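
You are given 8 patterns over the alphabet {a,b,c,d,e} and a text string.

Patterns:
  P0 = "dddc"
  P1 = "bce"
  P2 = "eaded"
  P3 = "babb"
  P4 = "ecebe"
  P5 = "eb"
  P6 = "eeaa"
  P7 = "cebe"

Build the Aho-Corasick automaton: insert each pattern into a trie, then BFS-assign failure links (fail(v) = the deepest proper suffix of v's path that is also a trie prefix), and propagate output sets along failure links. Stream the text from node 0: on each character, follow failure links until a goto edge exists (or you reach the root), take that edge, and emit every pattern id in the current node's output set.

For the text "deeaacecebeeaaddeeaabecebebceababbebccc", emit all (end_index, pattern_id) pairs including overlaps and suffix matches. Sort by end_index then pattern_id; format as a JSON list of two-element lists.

Build:
Trie nodes:
  n0 'ε': b→5 c→24 d→1 e→8
  n1 'd': d→2
  n2 'dd': d→3
  n3 'ddd': c→4
  n4 'dddc': ·  [P0 ends]
  n5 'b': a→13 c→6
  n6 'bc': e→7
  n7 'bce': ·  [P1 ends]
  n8 'e': a→9 b→20 c→16 e→21
  n9 'ea': d→10
  n10 'ead': e→11
  n11 'eade': d→12
  n12 'eaded': ·  [P2 ends]
  n13 'ba': b→14
  n14 'bab': b→15
  n15 'babb': ·  [P3 ends]
  n16 'ec': e→17
  n17 'ece': b→18
  n18 'eceb': e→19
  n19 'ecebe': ·  [P4 ends]
  n20 'eb': ·  [P5 ends]
  n21 'ee': a→22
  n22 'eea': a→23
  n23 'eeaa': ·  [P6 ends]
  n24 'c': e→25
  n25 'ce': b→26
  n26 'ceb': e→27
  n27 'cebe': ·  [P7 ends]

Failure links (BFS by depth):
  n1('d'): parent n0 fail=0; on 'd' 0 → fail=0;  out ∅∪∅=∅
  n5('b'): parent n0 fail=0; on 'b' 0 → fail=0;  out ∅∪∅=∅
  n8('e'): parent n0 fail=0; on 'e' 0 → fail=0;  out ∅∪∅=∅
  n24('c'): parent n0 fail=0; on 'c' 0 → fail=0;  out ∅∪∅=∅
  n2('dd'): parent n1 fail=0; on 'd' 0 → fail=1;  out ∅∪∅=∅
  n6('bc'): parent n5 fail=0; on 'c' 0 → fail=24;  out ∅∪∅=∅
  n9('ea'): parent n8 fail=0; on 'a' 0 → fail=0;  out ∅∪∅=∅
  n13('ba'): parent n5 fail=0; on 'a' 0 → fail=0;  out ∅∪∅=∅
  n16('ec'): parent n8 fail=0; on 'c' 0 → fail=24;  out ∅∪∅=∅
  n20('eb'): parent n8 fail=0; on 'b' 0 → fail=5;  out {5}∪∅={5}
  n21('ee'): parent n8 fail=0; on 'e' 0 → fail=8;  out ∅∪∅=∅
  n25('ce'): parent n24 fail=0; on 'e' 0 → fail=8;  out ∅∪∅=∅
  n3('ddd'): parent n2 fail=1; on 'd' 1 → fail=2;  out ∅∪∅=∅
  n7('bce'): parent n6 fail=24; on 'e' 24 → fail=25;  out {1}∪∅={1}
  n10('ead'): parent n9 fail=0; on 'd' 0 → fail=1;  out ∅∪∅=∅
  n14('bab'): parent n13 fail=0; on 'b' 0 → fail=5;  out ∅∪∅=∅
  n17('ece'): parent n16 fail=24; on 'e' 24 → fail=25;  out ∅∪∅=∅
  n22('eea'): parent n21 fail=8; on 'a' 8 → fail=9;  out ∅∪∅=∅
  n26('ceb'): parent n25 fail=8; on 'b' 8 → fail=20;  out ∅∪{5}={5}
  n4('dddc'): parent n3 fail=2; on 'c' 2→1→0 → fail=24;  out {0}∪∅={0}
  n11('eade'): parent n10 fail=1; on 'e' 1→0 → fail=8;  out ∅∪∅=∅
  n15('babb'): parent n14 fail=5; on 'b' 5→0 → fail=5;  out {3}∪∅={3}
  n18('eceb'): parent n17 fail=25; on 'b' 25 → fail=26;  out ∅∪{5}={5}
  n23('eeaa'): parent n22 fail=9; on 'a' 9→0 → fail=0;  out {6}∪∅={6}
  n27('cebe'): parent n26 fail=20; on 'e' 20→5→0 → fail=8;  out {7}∪∅={7}
  n12('eaded'): parent n11 fail=8; on 'd' 8→0 → fail=1;  out {2}∪∅={2}
  n19('ecebe'): parent n18 fail=26; on 'e' 26 → fail=27;  out {4}∪{7}={4,7}

Run:
pos 0 'd': at 1
pos 1 'e': at 8 (via fail)
pos 2 'e': at 21
pos 3 'a': at 22
pos 4 'a': at 23  ** P6@[1:4]
pos 5 'c': at 24 (via fail)
pos 6 'e': at 25
pos 7 'c': at 16 (via fail)
pos 8 'e': at 17
pos 9 'b': at 18  ** P5@[8:9]
pos 10 'e': at 19  ** P4@[6:10],P7@[7:10]
pos 11 'e': at 21 (via fail)
pos 12 'a': at 22
pos 13 'a': at 23  ** P6@[10:13]
pos 14 'd': at 1 (via fail)
pos 15 'd': at 2
pos 16 'e': at 8 (via fail)
pos 17 'e': at 21
pos 18 'a': at 22
pos 19 'a': at 23  ** P6@[16:19]
pos 20 'b': at 5 (via fail)
pos 21 'e': at 8 (via fail)
pos 22 'c': at 16
pos 23 'e': at 17
pos 24 'b': at 18  ** P5@[23:24]
pos 25 'e': at 19  ** P4@[21:25],P7@[22:25]
pos 26 'b': at 20 (via fail)  ** P5@[25:26]
pos 27 'c': at 6 (via fail)
pos 28 'e': at 7  ** P1@[26:28]
pos 29 'a': at 9 (via fail)
pos 30 'b': at 5 (via fail)
pos 31 'a': at 13
pos 32 'b': at 14
pos 33 'b': at 15  ** P3@[30:33]
pos 34 'e': at 8 (via fail)
pos 35 'b': at 20  ** P5@[34:35]
pos 36 'c': at 6 (via fail)
pos 37 'c': at 24 (via fail)
pos 38 'c': at 24 (via fail)

Matches: [[4,6],[9,5],[10,4],[10,7],[13,6],[19,6],[24,5],[25,4],[25,7],[26,5],[28,1],[33,3],[35,5]]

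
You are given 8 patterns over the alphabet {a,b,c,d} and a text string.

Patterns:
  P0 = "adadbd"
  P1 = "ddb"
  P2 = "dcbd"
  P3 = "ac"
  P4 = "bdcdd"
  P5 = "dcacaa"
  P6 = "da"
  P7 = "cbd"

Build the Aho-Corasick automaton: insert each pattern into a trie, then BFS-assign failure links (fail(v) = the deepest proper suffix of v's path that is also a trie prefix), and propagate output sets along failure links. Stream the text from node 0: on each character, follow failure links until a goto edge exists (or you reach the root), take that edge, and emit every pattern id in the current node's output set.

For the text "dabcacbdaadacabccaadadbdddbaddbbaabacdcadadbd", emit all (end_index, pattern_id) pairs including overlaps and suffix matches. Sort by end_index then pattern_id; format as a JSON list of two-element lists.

Construct AC machine:
Trie nodes:
  0='ε' goto a→1 b→14 c→24 d→7
  1='a' goto c→13 d→2
  2='ad' goto a→3
  3='ada' goto d→4
  4='adad' goto b→5
  5='adadb' goto d→6
  6='adadbd' goto ·  [P0 ends]
  7='d' goto a→23 c→10 d→8
  8='dd' goto b→9
  9='ddb' goto ·  [P1 ends]
  10='dc' goto a→19 b→11
  11='dcb' goto d→12
  12='dcbd' goto ·  [P2 ends]
  13='ac' goto ·  [P3 ends]
  14='b' goto d→15
  15='bd' goto c→16
  16='bdc' goto d→17
  17='bdcd' goto d→18
  18='bdcdd' goto ·  [P4 ends]
  19='dca' goto c→20
  20='dcac' goto a→21
  21='dcaca' goto a→22
  22='dcacaa' goto ·  [P5 ends]
  23='da' goto ·  [P6 ends]
  24='c' goto b→25
  25='cb' goto d→26
  26='cbd' goto ·  [P7 ends]

Failure links (BFS by depth):
  fail(1) 'a': from fail(0)=0 chase 'a': 0 ⇒ 0;  out=∅∪out(0)=∅
  fail(7) 'd': from fail(0)=0 chase 'd': 0 ⇒ 0;  out=∅∪out(0)=∅
  fail(14) 'b': from fail(0)=0 chase 'b': 0 ⇒ 0;  out=∅∪out(0)=∅
  fail(24) 'c': from fail(0)=0 chase 'c': 0 ⇒ 0;  out=∅∪out(0)=∅
  fail(2) 'ad': from fail(1)=0 chase 'd': 0 ⇒ 7;  out=∅∪out(7)=∅
  fail(8) 'dd': from fail(7)=0 chase 'd': 0 ⇒ 7;  out=∅∪out(7)=∅
  fail(10) 'dc': from fail(7)=0 chase 'c': 0 ⇒ 24;  out=∅∪out(24)=∅
  fail(13) 'ac': from fail(1)=0 chase 'c': 0 ⇒ 24;  out={3}∪out(24)={3}
  fail(15) 'bd': from fail(14)=0 chase 'd': 0 ⇒ 7;  out=∅∪out(7)=∅
  fail(23) 'da': from fail(7)=0 chase 'a': 0 ⇒ 1;  out={6}∪out(1)={6}
  fail(25) 'cb': from fail(24)=0 chase 'b': 0 ⇒ 14;  out=∅∪out(14)=∅
  fail(3) 'ada': from fail(2)=7 chase 'a': 7 ⇒ 23;  out=∅∪out(23)={6}
  fail(9) 'ddb': from fail(8)=7 chase 'b': 7→0 ⇒ 14;  out={1}∪out(14)={1}
  fail(11) 'dcb': from fail(10)=24 chase 'b': 24 ⇒ 25;  out=∅∪out(25)=∅
  fail(16) 'bdc': from fail(15)=7 chase 'c': 7 ⇒ 10;  out=∅∪out(10)=∅
  fail(19) 'dca': from fail(10)=24 chase 'a': 24→0 ⇒ 1;  out=∅∪out(1)=∅
  fail(26) 'cbd': from fail(25)=14 chase 'd': 14 ⇒ 15;  out={7}∪out(15)={7}
  fail(4) 'adad': from fail(3)=23 chase 'd': 23→1 ⇒ 2;  out=∅∪out(2)=∅
  fail(12) 'dcbd': from fail(11)=25 chase 'd': 25 ⇒ 26;  out={2}∪out(26)={2,7}
  fail(17) 'bdcd': from fail(16)=10 chase 'd': 10→24→0 ⇒ 7;  out=∅∪out(7)=∅
  fail(20) 'dcac': from fail(19)=1 chase 'c': 1 ⇒ 13;  out=∅∪out(13)={3}
  fail(5) 'adadb': from fail(4)=2 chase 'b': 2→7→0 ⇒ 14;  out=∅∪out(14)=∅
  fail(18) 'bdcdd': from fail(17)=7 chase 'd': 7 ⇒ 8;  out={4}∪out(8)={4}
  fail(21) 'dcaca': from fail(20)=13 chase 'a': 13→24→0 ⇒ 1;  out=∅∪out(1)=∅
  fail(6) 'adadbd': from fail(5)=14 chase 'd': 14 ⇒ 15;  out={0}∪out(15)={0}
  fail(22) 'dcacaa': from fail(21)=1 chase 'a': 1→0 ⇒ 1;  out={5}∪out(1)={5}

Scan:
[0] read 'd'  n0⇒n7
[1] read 'a'  n7⇒n23  emit P6@[0:1]
[2] read 'b'  n23⇒n14 (fail-walked)
[3] read 'c'  n14⇒n24 (fail-walked)
[4] read 'a'  n24⇒n1 (fail-walked)
[5] read 'c'  n1⇒n13  emit P3@[4:5]
[6] read 'b'  n13⇒n25 (fail-walked)
[7] read 'd'  n25⇒n26  emit P7@[5:7]
[8] read 'a'  n26⇒n23 (fail-walked)  emit P6@[7:8]
[9] read 'a'  n23⇒n1 (fail-walked)
[10] read 'd'  n1⇒n2
[11] read 'a'  n2⇒n3  emit P6@[10:11]
[12] read 'c'  n3⇒n13 (fail-walked)  emit P3@[11:12]
[13] read 'a'  n13⇒n1 (fail-walked)
[14] read 'b'  n1⇒n14 (fail-walked)
[15] read 'c'  n14⇒n24 (fail-walked)
[16] read 'c'  n24⇒n24 (fail-walked)
[17] read 'a'  n24⇒n1 (fail-walked)
[18] read 'a'  n1⇒n1 (fail-walked)
[19] read 'd'  n1⇒n2
[20] read 'a'  n2⇒n3  emit P6@[19:20]
[21] read 'd'  n3⇒n4
[22] read 'b'  n4⇒n5
[23] read 'd'  n5⇒n6  emit P0@[18:23]
[24] read 'd'  n6⇒n8 (fail-walked)
[25] read 'd'  n8⇒n8 (fail-walked)
[26] read 'b'  n8⇒n9  emit P1@[24:26]
[27] read 'a'  n9⇒n1 (fail-walked)
[28] read 'd'  n1⇒n2
[29] read 'd'  n2⇒n8 (fail-walked)
[30] read 'b'  n8⇒n9  emit P1@[28:30]
[31] read 'b'  n9⇒n14 (fail-walked)
[32] read 'a'  n14⇒n1 (fail-walked)
[33] read 'a'  n1⇒n1 (fail-walked)
[34] read 'b'  n1⇒n14 (fail-walked)
[35] read 'a'  n14⇒n1 (fail-walked)
[36] read 'c'  n1⇒n13  emit P3@[35:36]
[37] read 'd'  n13⇒n7 (fail-walked)
[38] read 'c'  n7⇒n10
[39] read 'a'  n10⇒n19
[40] read 'd'  n19⇒n2 (fail-walked)
[41] read 'a'  n2⇒n3  emit P6@[40:41]
[42] read 'd'  n3⇒n4
[43] read 'b'  n4⇒n5
[44] read 'd'  n5⇒n6  emit P0@[39:44]

All matches (sorted): [[1,6],[5,3],[7,7],[8,6],[11,6],[12,3],[20,6],[23,0],[26,1],[30,1],[36,3],[41,6],[44,0]]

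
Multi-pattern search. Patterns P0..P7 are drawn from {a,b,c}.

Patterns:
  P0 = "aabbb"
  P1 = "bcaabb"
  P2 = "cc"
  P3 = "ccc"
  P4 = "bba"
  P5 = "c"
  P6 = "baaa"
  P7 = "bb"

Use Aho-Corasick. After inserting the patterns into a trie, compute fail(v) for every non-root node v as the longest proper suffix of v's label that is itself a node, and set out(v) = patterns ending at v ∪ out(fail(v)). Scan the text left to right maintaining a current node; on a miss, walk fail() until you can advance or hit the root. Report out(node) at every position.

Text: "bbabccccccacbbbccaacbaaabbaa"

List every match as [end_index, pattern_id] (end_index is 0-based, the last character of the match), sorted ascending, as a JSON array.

Build:
Trie (insert patterns):
  0='ε' goto a→1 b→6 c→12
  1='a' goto a→2
  2='aa' goto b→3
  3='aab' goto b→4
  4='aabb' goto b→5
  5='aabbb' goto ·  ←P0
  6='b' goto a→17 b→15 c→7
  7='bc' goto a→8
  8='bca' goto a→9
  9='bcaa' goto b→10
  10='bcaab' goto b→11
  11='bcaabb' goto ·  ←P1
  12='c' goto c→13  ←P5
  13='cc' goto c→14  ←P2
  14='ccc' goto ·  ←P3
  15='bb' goto a→16  ←P7
  16='bba' goto ·  ←P4
  17='ba' goto a→18
  18='baa' goto a→19
  19='baaa' goto ·  ←P6

BFS fail/out derivation:
  fail(1) 'a': from fail(0)=0 chase 'a': 0 ⇒ 0;  out=∅∪out(0)=∅
  fail(6) 'b': from fail(0)=0 chase 'b': 0 ⇒ 0;  out=∅∪out(0)=∅
  fail(12) 'c': from fail(0)=0 chase 'c': 0 ⇒ 0;  out={5}∪out(0)={5}
  fail(2) 'aa': from fail(1)=0 chase 'a': 0 ⇒ 1;  out=∅∪out(1)=∅
  fail(7) 'bc': from fail(6)=0 chase 'c': 0 ⇒ 12;  out=∅∪out(12)={5}
  fail(13) 'cc': from fail(12)=0 chase 'c': 0 ⇒ 12;  out={2}∪out(12)={2,5}
  fail(15) 'bb': from fail(6)=0 chase 'b': 0 ⇒ 6;  out={7}∪out(6)={7}
  fail(17) 'ba': from fail(6)=0 chase 'a': 0 ⇒ 1;  out=∅∪out(1)=∅
  fail(3) 'aab': from fail(2)=1 chase 'b': 1→0 ⇒ 6;  out=∅∪out(6)=∅
  fail(8) 'bca': from fail(7)=12 chase 'a': 12→0 ⇒ 1;  out=∅∪out(1)=∅
  fail(14) 'ccc': from fail(13)=12 chase 'c': 12 ⇒ 13;  out={3}∪out(13)={2,3,5}
  fail(16) 'bba': from fail(15)=6 chase 'a': 6 ⇒ 17;  out={4}∪out(17)={4}
  fail(18) 'baa': from fail(17)=1 chase 'a': 1 ⇒ 2;  out=∅∪out(2)=∅
  fail(4) 'aabb': from fail(3)=6 chase 'b': 6 ⇒ 15;  out=∅∪out(15)={7}
  fail(9) 'bcaa': from fail(8)=1 chase 'a': 1 ⇒ 2;  out=∅∪out(2)=∅
  fail(19) 'baaa': from fail(18)=2 chase 'a': 2→1 ⇒ 2;  out={6}∪out(2)={6}
  fail(5) 'aabbb': from fail(4)=15 chase 'b': 15→6 ⇒ 15;  out={0}∪out(15)={0,7}
  fail(10) 'bcaab': from fail(9)=2 chase 'b': 2 ⇒ 3;  out=∅∪out(3)=∅
  fail(11) 'bcaabb': from fail(10)=3 chase 'b': 3 ⇒ 4;  out={1}∪out(4)={1,7}

Text stream:
pos 0 'b': at 6
pos 1 'b': at 15  emit P7@[0:1]
pos 2 'a': at 16  emit P4@[0:2]
pos 3 'b': at 6 (fail-walked)
pos 4 'c': at 7  emit P5@[4:4]
pos 5 'c': at 13 (fail-walked)  emit P2@[4:5],P5@[5:5]
pos 6 'c': at 14  emit P2@[5:6],P3@[4:6],P5@[6:6]
pos 7 'c': at 14 (fail-walked)  emit P2@[6:7],P3@[5:7],P5@[7:7]
pos 8 'c': at 14 (fail-walked)  emit P2@[7:8],P3@[6:8],P5@[8:8]
pos 9 'c': at 14 (fail-walked)  emit P2@[8:9],P3@[7:9],P5@[9:9]
pos 10 'a': at 1 (fail-walked)
pos 11 'c': at 12 (fail-walked)  emit P5@[11:11]
pos 12 'b': at 6 (fail-walked)
pos 13 'b': at 15  emit P7@[12:13]
pos 14 'b': at 15 (fail-walked)  emit P7@[13:14]
pos 15 'c': at 7 (fail-walked)  emit P5@[15:15]
pos 16 'c': at 13 (fail-walked)  emit P2@[15:16],P5@[16:16]
pos 17 'a': at 1 (fail-walked)
pos 18 'a': at 2
pos 19 'c': at 12 (fail-walked)  emit P5@[19:19]
pos 20 'b': at 6 (fail-walked)
pos 21 'a': at 17
pos 22 'a': at 18
pos 23 'a': at 19  emit P6@[20:23]
pos 24 'b': at 3 (fail-walked)
pos 25 'b': at 4  emit P7@[24:25]
pos 26 'a': at 16 (fail-walked)  emit P4@[24:26]
pos 27 'a': at 18 (fail-walked)

Result: [[1,7],[2,4],[4,5],[5,2],[5,5],[6,2],[6,3],[6,5],[7,2],[7,3],[7,5],[8,2],[8,3],[8,5],[9,2],[9,3],[9,5],[11,5],[13,7],[14,7],[15,5],[16,2],[16,5],[19,5],[23,6],[25,7],[26,4]]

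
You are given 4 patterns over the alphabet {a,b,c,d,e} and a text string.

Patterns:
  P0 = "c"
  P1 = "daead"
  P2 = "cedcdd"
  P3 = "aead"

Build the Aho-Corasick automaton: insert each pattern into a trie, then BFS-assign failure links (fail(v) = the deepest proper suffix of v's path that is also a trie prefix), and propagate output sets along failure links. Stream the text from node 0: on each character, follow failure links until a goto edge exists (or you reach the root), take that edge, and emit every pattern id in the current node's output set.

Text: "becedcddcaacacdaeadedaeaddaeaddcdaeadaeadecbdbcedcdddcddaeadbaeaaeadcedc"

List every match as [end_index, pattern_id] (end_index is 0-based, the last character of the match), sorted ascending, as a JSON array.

Build automaton:
Trie nodes:
  n0 'ε': a→12 c→1 d→2
  n1 'c': e→7  [P0 ends]
  n2 'd': a→3
  n3 'da': e→4
  n4 'dae': a→5
  n5 'daea': d→6
  n6 'daead': ·  [P1 ends]
  n7 'ce': d→8
  n8 'ced': c→9
  n9 'cedc': d→10
  n10 'cedcd': d→11
  n11 'cedcdd': ·  [P2 ends]
  n12 'a': e→13
  n13 'ae': a→14
  n14 'aea': d→15
  n15 'aead': ·  [P3 ends]

BFS fail/out derivation:
  fail(1) 'c': from fail(0)=0 chase 'c': 0 ⇒ 0;  out={0}∪out(0)={0}
  fail(2) 'd': from fail(0)=0 chase 'd': 0 ⇒ 0;  out=∅∪out(0)=∅
  fail(12) 'a': from fail(0)=0 chase 'a': 0 ⇒ 0;  out=∅∪out(0)=∅
  fail(3) 'da': from fail(2)=0 chase 'a': 0 ⇒ 12;  out=∅∪out(12)=∅
  fail(7) 'ce': from fail(1)=0 chase 'e': 0 ⇒ 0;  out=∅∪out(0)=∅
  fail(13) 'ae': from fail(12)=0 chase 'e': 0 ⇒ 0;  out=∅∪out(0)=∅
  fail(4) 'dae': from fail(3)=12 chase 'e': 12 ⇒ 13;  out=∅∪out(13)=∅
  fail(8) 'ced': from fail(7)=0 chase 'd': 0 ⇒ 2;  out=∅∪out(2)=∅
  fail(14) 'aea': from fail(13)=0 chase 'a': 0 ⇒ 12;  out=∅∪out(12)=∅
  fail(5) 'daea': from fail(4)=13 chase 'a': 13 ⇒ 14;  out=∅∪out(14)=∅
  fail(9) 'cedc': from fail(8)=2 chase 'c': 2→0 ⇒ 1;  out=∅∪out(1)={0}
  fail(15) 'aead': from fail(14)=12 chase 'd': 12→0 ⇒ 2;  out={3}∪out(2)={3}
  fail(6) 'daead': from fail(5)=14 chase 'd': 14 ⇒ 15;  out={1}∪out(15)={1,3}
  fail(10) 'cedcd': from fail(9)=1 chase 'd': 1→0 ⇒ 2;  out=∅∪out(2)=∅
  fail(11) 'cedcdd': from fail(10)=2 chase 'd': 2→0 ⇒ 2;  out={2}∪out(2)={2}

Text stream:
[0] read 'b'  n0⇒n0
[1] read 'e'  n0⇒n0
[2] read 'c'  n0⇒n1  ** P0@[2:2]
[3] read 'e'  n1⇒n7
[4] read 'd'  n7⇒n8
[5] read 'c'  n8⇒n9  ** P0@[5:5]
[6] read 'd'  n9⇒n10
[7] read 'd'  n10⇒n11  ** P2@[2:7]
[8] read 'c'  n11⇒n1 (fail-walked)  ** P0@[8:8]
[9] read 'a'  n1⇒n12 (fail-walked)
[10] read 'a'  n12⇒n12 (fail-walked)
[11] read 'c'  n12⇒n1 (fail-walked)  ** P0@[11:11]
[12] read 'a'  n1⇒n12 (fail-walked)
[13] read 'c'  n12⇒n1 (fail-walked)  ** P0@[13:13]
[14] read 'd'  n1⇒n2 (fail-walked)
[15] read 'a'  n2⇒n3
[16] read 'e'  n3⇒n4
[17] read 'a'  n4⇒n5
[18] read 'd'  n5⇒n6  ** P1@[14:18],P3@[15:18]
[19] read 'e'  n6⇒n0 (fail-walked)
[20] read 'd'  n0⇒n2
[21] read 'a'  n2⇒n3
[22] read 'e'  n3⇒n4
[23] read 'a'  n4⇒n5
[24] read 'd'  n5⇒n6  ** P1@[20:24],P3@[21:24]
[25] read 'd'  n6⇒n2 (fail-walked)
[26] read 'a'  n2⇒n3
[27] read 'e'  n3⇒n4
[28] read 'a'  n4⇒n5
[29] read 'd'  n5⇒n6  ** P1@[25:29],P3@[26:29]
[30] read 'd'  n6⇒n2 (fail-walked)
[31] read 'c'  n2⇒n1 (fail-walked)  ** P0@[31:31]
[32] read 'd'  n1⇒n2 (fail-walked)
[33] read 'a'  n2⇒n3
[34] read 'e'  n3⇒n4
[35] read 'a'  n4⇒n5
[36] read 'd'  n5⇒n6  ** P1@[32:36],P3@[33:36]
[37] read 'a'  n6⇒n3 (fail-walked)
[38] read 'e'  n3⇒n4
[39] read 'a'  n4⇒n5
[40] read 'd'  n5⇒n6  ** P1@[36:40],P3@[37:40]
[41] read 'e'  n6⇒n0 (fail-walked)
[42] read 'c'  n0⇒n1  ** P0@[42:42]
[43] read 'b'  n1⇒n0 (fail-walked)
[44] read 'd'  n0⇒n2
[45] read 'b'  n2⇒n0 (fail-walked)
[46] read 'c'  n0⇒n1  ** P0@[46:46]
[47] read 'e'  n1⇒n7
[48] read 'd'  n7⇒n8
[49] read 'c'  n8⇒n9  ** P0@[49:49]
[50] read 'd'  n9⇒n10
[51] read 'd'  n10⇒n11  ** P2@[46:51]
[52] read 'd'  n11⇒n2 (fail-walked)
[53] read 'c'  n2⇒n1 (fail-walked)  ** P0@[53:53]
[54] read 'd'  n1⇒n2 (fail-walked)
[55] read 'd'  n2⇒n2 (fail-walked)
[56] read 'a'  n2⇒n3
[57] read 'e'  n3⇒n4
[58] read 'a'  n4⇒n5
[59] read 'd'  n5⇒n6  ** P1@[55:59],P3@[56:59]
[60] read 'b'  n6⇒n0 (fail-walked)
[61] read 'a'  n0⇒n12
[62] read 'e'  n12⇒n13
[63] read 'a'  n13⇒n14
[64] read 'a'  n14⇒n12 (fail-walked)
[65] read 'e'  n12⇒n13
[66] read 'a'  n13⇒n14
[67] read 'd'  n14⇒n15  ** P3@[64:67]
[68] read 'c'  n15⇒n1 (fail-walked)  ** P0@[68:68]
[69] read 'e'  n1⇒n7
[70] read 'd'  n7⇒n8
[71] read 'c'  n8⇒n9  ** P0@[71:71]

Matches: [[2,0],[5,0],[7,2],[8,0],[11,0],[13,0],[18,1],[18,3],[24,1],[24,3],[29,1],[29,3],[31,0],[36,1],[36,3],[40,1],[40,3],[42,0],[46,0],[49,0],[51,2],[53,0],[59,1],[59,3],[67,3],[68,0],[71,0]]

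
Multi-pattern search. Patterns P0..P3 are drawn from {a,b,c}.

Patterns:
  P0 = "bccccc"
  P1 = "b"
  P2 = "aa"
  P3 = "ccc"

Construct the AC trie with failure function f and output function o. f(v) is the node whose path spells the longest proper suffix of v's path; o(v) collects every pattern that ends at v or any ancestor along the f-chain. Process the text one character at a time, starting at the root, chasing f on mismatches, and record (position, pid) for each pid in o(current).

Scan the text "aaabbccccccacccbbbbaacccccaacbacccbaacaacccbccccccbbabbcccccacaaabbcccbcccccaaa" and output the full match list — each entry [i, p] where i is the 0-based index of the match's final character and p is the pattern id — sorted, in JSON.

Build:
Trie (insert patterns):
  n0 'ε': a→7 b→1 c→9
  n1 'b': c→2  [P1 ends]
  n2 'bc': c→3
  n3 'bcc': c→4
  n4 'bccc': c→5
  n5 'bcccc': c→6
  n6 'bccccc': ·  [P0 ends]
  n7 'a': a→8
  n8 'aa': ·  [P2 ends]
  n9 'c': c→10
  n10 'cc': c→11
  n11 'ccc': ·  [P3 ends]

Failure links (BFS by depth):
  fail(1) 'b': from fail(0)=0 chase 'b': 0 ⇒ 0;  out={1}∪out(0)={1}
  fail(7) 'a': from fail(0)=0 chase 'a': 0 ⇒ 0;  out=∅∪out(0)=∅
  fail(9) 'c': from fail(0)=0 chase 'c': 0 ⇒ 0;  out=∅∪out(0)=∅
  fail(2) 'bc': from fail(1)=0 chase 'c': 0 ⇒ 9;  out=∅∪out(9)=∅
  fail(8) 'aa': from fail(7)=0 chase 'a': 0 ⇒ 7;  out={2}∪out(7)={2}
  fail(10) 'cc': from fail(9)=0 chase 'c': 0 ⇒ 9;  out=∅∪out(9)=∅
  fail(3) 'bcc': from fail(2)=9 chase 'c': 9 ⇒ 10;  out=∅∪out(10)=∅
  fail(11) 'ccc': from fail(10)=9 chase 'c': 9 ⇒ 10;  out={3}∪out(10)={3}
  fail(4) 'bccc': from fail(3)=10 chase 'c': 10 ⇒ 11;  out=∅∪out(11)={3}
  fail(5) 'bcccc': from fail(4)=11 chase 'c': 11→10 ⇒ 11;  out=∅∪out(11)={3}
  fail(6) 'bccccc': from fail(5)=11 chase 'c': 11→10 ⇒ 11;  out={0}∪out(11)={0,3}

Text stream:
pos 0 'a': at 7
pos 1 'a': at 8  emit P2@[0:1]
pos 2 'a': at 8 ·f  emit P2@[1:2]
pos 3 'b': at 1 ·f  emit P1@[3:3]
pos 4 'b': at 1 ·f  emit P1@[4:4]
pos 5 'c': at 2
pos 6 'c': at 3
pos 7 'c': at 4  emit P3@[5:7]
pos 8 'c': at 5  emit P3@[6:8]
pos 9 'c': at 6  emit P0@[4:9],P3@[7:9]
pos 10 'c': at 11 ·f  emit P3@[8:10]
pos 11 'a': at 7 ·f
pos 12 'c': at 9 ·f
pos 13 'c': at 10
pos 14 'c': at 11  emit P3@[12:14]
pos 15 'b': at 1 ·f  emit P1@[15:15]
pos 16 'b': at 1 ·f  emit P1@[16:16]
pos 17 'b': at 1 ·f  emit P1@[17:17]
pos 18 'b': at 1 ·f  emit P1@[18:18]
pos 19 'a': at 7 ·f
pos 20 'a': at 8  emit P2@[19:20]
pos 21 'c': at 9 ·f
pos 22 'c': at 10
pos 23 'c': at 11  emit P3@[21:23]
pos 24 'c': at 11 ·f  emit P3@[22:24]
pos 25 'c': at 11 ·f  emit P3@[23:25]
pos 26 'a': at 7 ·f
pos 27 'a': at 8  emit P2@[26:27]
pos 28 'c': at 9 ·f
pos 29 'b': at 1 ·f  emit P1@[29:29]
pos 30 'a': at 7 ·f
pos 31 'c': at 9 ·f
pos 32 'c': at 10
pos 33 'c': at 11  emit P3@[31:33]
pos 34 'b': at 1 ·f  emit P1@[34:34]
pos 35 'a': at 7 ·f
pos 36 'a': at 8  emit P2@[35:36]
pos 37 'c': at 9 ·f
pos 38 'a': at 7 ·f
pos 39 'a': at 8  emit P2@[38:39]
pos 40 'c': at 9 ·f
pos 41 'c': at 10
pos 42 'c': at 11  emit P3@[40:42]
pos 43 'b': at 1 ·f  emit P1@[43:43]
pos 44 'c': at 2
pos 45 'c': at 3
pos 46 'c': at 4  emit P3@[44:46]
pos 47 'c': at 5  emit P3@[45:47]
pos 48 'c': at 6  emit P0@[43:48],P3@[46:48]
pos 49 'c': at 11 ·f  emit P3@[47:49]
pos 50 'b': at 1 ·f  emit P1@[50:50]
pos 51 'b': at 1 ·f  emit P1@[51:51]
pos 52 'a': at 7 ·f
pos 53 'b': at 1 ·f  emit P1@[53:53]
pos 54 'b': at 1 ·f  emit P1@[54:54]
pos 55 'c': at 2
pos 56 'c': at 3
pos 57 'c': at 4  emit P3@[55:57]
pos 58 'c': at 5  emit P3@[56:58]
pos 59 'c': at 6  emit P0@[54:59],P3@[57:59]
pos 60 'a': at 7 ·f
pos 61 'c': at 9 ·f
pos 62 'a': at 7 ·f
pos 63 'a': at 8  emit P2@[62:63]
pos 64 'a': at 8 ·f  emit P2@[63:64]
pos 65 'b': at 1 ·f  emit P1@[65:65]
pos 66 'b': at 1 ·f  emit P1@[66:66]
pos 67 'c': at 2
pos 68 'c': at 3
pos 69 'c': at 4  emit P3@[67:69]
pos 70 'b': at 1 ·f  emit P1@[70:70]
pos 71 'c': at 2
pos 72 'c': at 3
pos 73 'c': at 4  emit P3@[71:73]
pos 74 'c': at 5  emit P3@[72:74]
pos 75 'c': at 6  emit P0@[70:75],P3@[73:75]
pos 76 'a': at 7 ·f
pos 77 'a': at 8  emit P2@[76:77]
pos 78 'a': at 8 ·f  emit P2@[77:78]

Result: [[1,2],[2,2],[3,1],[4,1],[7,3],[8,3],[9,0],[9,3],[10,3],[14,3],[15,1],[16,1],[17,1],[18,1],[20,2],[23,3],[24,3],[25,3],[27,2],[29,1],[33,3],[34,1],[36,2],[39,2],[42,3],[43,1],[46,3],[47,3],[48,0],[48,3],[49,3],[50,1],[51,1],[53,1],[54,1],[57,3],[58,3],[59,0],[59,3],[63,2],[64,2],[65,1],[66,1],[69,3],[70,1],[73,3],[74,3],[75,0],[75,3],[77,2],[78,2]]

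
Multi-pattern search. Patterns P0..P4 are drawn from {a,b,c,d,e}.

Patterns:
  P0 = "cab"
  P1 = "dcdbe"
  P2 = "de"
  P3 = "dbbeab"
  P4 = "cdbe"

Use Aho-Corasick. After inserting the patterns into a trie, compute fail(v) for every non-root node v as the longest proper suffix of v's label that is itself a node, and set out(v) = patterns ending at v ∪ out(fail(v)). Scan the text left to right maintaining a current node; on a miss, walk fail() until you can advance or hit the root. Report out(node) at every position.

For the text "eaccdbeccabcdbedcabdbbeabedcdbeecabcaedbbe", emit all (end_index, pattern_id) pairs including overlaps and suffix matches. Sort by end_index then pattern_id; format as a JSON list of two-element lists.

Build automaton:
Trie (insert patterns):
  n0 'ε': c→1 d→4
  n1 'c': a→2 d→15
  n2 'ca': b→3
  n3 'cab': ·  ←P0
  n4 'd': b→10 c→5 e→9
  n5 'dc': d→6
  n6 'dcd': b→7
  n7 'dcdb': e→8
  n8 'dcdbe': ·  ←P1
  n9 'de': ·  ←P2
  n10 'db': b→11
  n11 'dbb': e→12
  n12 'dbbe': a→13
  n13 'dbbea': b→14
  n14 'dbbeab': ·  ←P3
  n15 'cd': b→16
  n16 'cdb': e→17
  n17 'cdbe': ·  ←P4

Failure links (BFS by depth):
  n1('c'): parent n0 fail=0; on 'c' 0 → fail=0;  out ∅∪∅=∅
  n4('d'): parent n0 fail=0; on 'd' 0 → fail=0;  out ∅∪∅=∅
  n2('ca'): parent n1 fail=0; on 'a' 0 → fail=0;  out ∅∪∅=∅
  n5('dc'): parent n4 fail=0; on 'c' 0 → fail=1;  out ∅∪∅=∅
  n9('de'): parent n4 fail=0; on 'e' 0 → fail=0;  out {2}∪∅={2}
  n10('db'): parent n4 fail=0; on 'b' 0 → fail=0;  out ∅∪∅=∅
  n15('cd'): parent n1 fail=0; on 'd' 0 → fail=4;  out ∅∪∅=∅
  n3('cab'): parent n2 fail=0; on 'b' 0 → fail=0;  out {0}∪∅={0}
  n6('dcd'): parent n5 fail=1; on 'd' 1 → fail=15;  out ∅∪∅=∅
  n11('dbb'): parent n10 fail=0; on 'b' 0 → fail=0;  out ∅∪∅=∅
  n16('cdb'): parent n15 fail=4; on 'b' 4 → fail=10;  out ∅∪∅=∅
  n7('dcdb'): parent n6 fail=15; on 'b' 15 → fail=16;  out ∅∪∅=∅
  n12('dbbe'): parent n11 fail=0; on 'e' 0 → fail=0;  out ∅∪∅=∅
  n17('cdbe'): parent n16 fail=10; on 'e' 10→0 → fail=0;  out {4}∪∅={4}
  n8('dcdbe'): parent n7 fail=16; on 'e' 16 → fail=17;  out {1}∪{4}={1,4}
  n13('dbbea'): parent n12 fail=0; on 'a' 0 → fail=0;  out ∅∪∅=∅
  n14('dbbeab'): parent n13 fail=0; on 'b' 0 → fail=0;  out {3}∪∅={3}

Run:
i=0 'e': node 0→0
i=1 'a': node 0→0
i=2 'c': node 0→1
i=3 'c': node 1→1 (via fail)
i=4 'd': node 1→15
i=5 'b': node 15→16
i=6 'e': node 16→17  emit P4@[3:6]
i=7 'c': node 17→1 (via fail)
i=8 'c': node 1→1 (via fail)
i=9 'a': node 1→2
i=10 'b': node 2→3  emit P0@[8:10]
i=11 'c': node 3→1 (via fail)
i=12 'd': node 1→15
i=13 'b': node 15→16
i=14 'e': node 16→17  emit P4@[11:14]
i=15 'd': node 17→4 (via fail)
i=16 'c': node 4→5
i=17 'a': node 5→2 (via fail)
i=18 'b': node 2→3  emit P0@[16:18]
i=19 'd': node 3→4 (via fail)
i=20 'b': node 4→10
i=21 'b': node 10→11
i=22 'e': node 11→12
i=23 'a': node 12→13
i=24 'b': node 13→14  emit P3@[19:24]
i=25 'e': node 14→0 (via fail)
i=26 'd': node 0→4
i=27 'c': node 4→5
i=28 'd': node 5→6
i=29 'b': node 6→7
i=30 'e': node 7→8  emit P1@[26:30],P4@[27:30]
i=31 'e': node 8→0 (via fail)
i=32 'c': node 0→1
i=33 'a': node 1→2
i=34 'b': node 2→3  emit P0@[32:34]
i=35 'c': node 3→1 (via fail)
i=36 'a': node 1→2
i=37 'e': node 2→0 (via fail)
i=38 'd': node 0→4
i=39 'b': node 4→10
i=40 'b': node 10→11
i=41 'e': node 11→12

Result: [[6,4],[10,0],[14,4],[18,0],[24,3],[30,1],[30,4],[34,0]]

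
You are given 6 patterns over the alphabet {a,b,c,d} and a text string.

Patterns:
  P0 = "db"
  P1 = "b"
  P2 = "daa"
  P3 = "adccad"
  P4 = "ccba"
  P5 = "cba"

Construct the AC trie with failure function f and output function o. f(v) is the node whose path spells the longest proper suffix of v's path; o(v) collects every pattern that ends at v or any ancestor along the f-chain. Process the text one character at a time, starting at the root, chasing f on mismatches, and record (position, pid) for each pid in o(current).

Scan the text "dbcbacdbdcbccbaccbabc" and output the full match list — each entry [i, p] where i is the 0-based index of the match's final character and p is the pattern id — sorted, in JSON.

Build:
Trie (insert patterns):
  0='ε' goto a→6 b→3 c→12 d→1
  1='d' goto a→4 b→2
  2='db' goto ·  ←P0
  3='b' goto ·  ←P1
  4='da' goto a→5
  5='daa' goto ·  ←P2
  6='a' goto d→7
  7='ad' goto c→8
  8='adc' goto c→9
  9='adcc' goto a→10
  10='adcca' goto d→11
  11='adccad' goto ·  ←P3
  12='c' goto b→16 c→13
  13='cc' goto b→14
  14='ccb' goto a→15
  15='ccba' goto ·  ←P4
  16='cb' goto a→17
  17='cba' goto ·  ←P5

BFS fail/out derivation:
  fail(1) 'd': from fail(0)=0 chase 'd': 0 ⇒ 0;  out=∅∪out(0)=∅
  fail(3) 'b': from fail(0)=0 chase 'b': 0 ⇒ 0;  out={1}∪out(0)={1}
  fail(6) 'a': from fail(0)=0 chase 'a': 0 ⇒ 0;  out=∅∪out(0)=∅
  fail(12) 'c': from fail(0)=0 chase 'c': 0 ⇒ 0;  out=∅∪out(0)=∅
  fail(2) 'db': from fail(1)=0 chase 'b': 0 ⇒ 3;  out={0}∪out(3)={0,1}
  fail(4) 'da': from fail(1)=0 chase 'a': 0 ⇒ 6;  out=∅∪out(6)=∅
  fail(7) 'ad': from fail(6)=0 chase 'd': 0 ⇒ 1;  out=∅∪out(1)=∅
  fail(13) 'cc': from fail(12)=0 chase 'c': 0 ⇒ 12;  out=∅∪out(12)=∅
  fail(16) 'cb': from fail(12)=0 chase 'b': 0 ⇒ 3;  out=∅∪out(3)={1}
  fail(5) 'daa': from fail(4)=6 chase 'a': 6→0 ⇒ 6;  out={2}∪out(6)={2}
  fail(8) 'adc': from fail(7)=1 chase 'c': 1→0 ⇒ 12;  out=∅∪out(12)=∅
  fail(14) 'ccb': from fail(13)=12 chase 'b': 12 ⇒ 16;  out=∅∪out(16)={1}
  fail(17) 'cba': from fail(16)=3 chase 'a': 3→0 ⇒ 6;  out={5}∪out(6)={5}
  fail(9) 'adcc': from fail(8)=12 chase 'c': 12 ⇒ 13;  out=∅∪out(13)=∅
  fail(15) 'ccba': from fail(14)=16 chase 'a': 16 ⇒ 17;  out={4}∪out(17)={4,5}
  fail(10) 'adcca': from fail(9)=13 chase 'a': 13→12→0 ⇒ 6;  out=∅∪out(6)=∅
  fail(11) 'adccad': from fail(10)=6 chase 'd': 6 ⇒ 7;  out={3}∪out(7)={3}

Scan:
pos 0 'd': at 1
pos 1 'b': at 2  emit P0@[0:1],P1@[1:1]
pos 2 'c': at 12 (fail-walked)
pos 3 'b': at 16  emit P1@[3:3]
pos 4 'a': at 17  emit P5@[2:4]
pos 5 'c': at 12 (fail-walked)
pos 6 'd': at 1 (fail-walked)
pos 7 'b': at 2  emit P0@[6:7],P1@[7:7]
pos 8 'd': at 1 (fail-walked)
pos 9 'c': at 12 (fail-walked)
pos 10 'b': at 16  emit P1@[10:10]
pos 11 'c': at 12 (fail-walked)
pos 12 'c': at 13
pos 13 'b': at 14  emit P1@[13:13]
pos 14 'a': at 15  emit P4@[11:14],P5@[12:14]
pos 15 'c': at 12 (fail-walked)
pos 16 'c': at 13
pos 17 'b': at 14  emit P1@[17:17]
pos 18 'a': at 15  emit P4@[15:18],P5@[16:18]
pos 19 'b': at 3 (fail-walked)  emit P1@[19:19]
pos 20 'c': at 12 (fail-walked)

Matches: [[1,0],[1,1],[3,1],[4,5],[7,0],[7,1],[10,1],[13,1],[14,4],[14,5],[17,1],[18,4],[18,5],[19,1]]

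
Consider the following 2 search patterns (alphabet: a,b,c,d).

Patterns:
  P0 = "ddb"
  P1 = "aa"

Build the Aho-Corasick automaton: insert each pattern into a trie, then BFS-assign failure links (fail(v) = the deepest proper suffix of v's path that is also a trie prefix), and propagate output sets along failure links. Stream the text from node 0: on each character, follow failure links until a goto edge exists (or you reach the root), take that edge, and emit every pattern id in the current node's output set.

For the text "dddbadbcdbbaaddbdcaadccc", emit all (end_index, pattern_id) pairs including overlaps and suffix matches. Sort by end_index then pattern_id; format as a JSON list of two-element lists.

Build:
Trie nodes:
  0='ε' goto a→4 d→1
  1='d' goto d→2
  2='dd' goto b→3
  3='ddb' goto ·  [P0 ends]
  4='a' goto a→5
  5='aa' goto ·  [P1 ends]

BFS fail/out derivation:
  n1('d'): parent n0 fail=0; on 'd' 0 → fail=0;  out ∅∪∅=∅
  n4('a'): parent n0 fail=0; on 'a' 0 → fail=0;  out ∅∪∅=∅
  n2('dd'): parent n1 fail=0; on 'd' 0 → fail=1;  out ∅∪∅=∅
  n5('aa'): parent n4 fail=0; on 'a' 0 → fail=4;  out {1}∪∅={1}
  n3('ddb'): parent n2 fail=1; on 'b' 1→0 → fail=0;  out {0}∪∅={0}

Text stream:
[0] read 'd'  n0⇒n1
[1] read 'd'  n1⇒n2
[2] read 'd'  n2⇒n2 ·f
[3] read 'b'  n2⇒n3  emit P0@[1:3]
[4] read 'a'  n3⇒n4 ·f
[5] read 'd'  n4⇒n1 ·f
[6] read 'b'  n1⇒n0 ·f
[7] read 'c'  n0⇒n0
[8] read 'd'  n0⇒n1
[9] read 'b'  n1⇒n0 ·f
[10] read 'b'  n0⇒n0
[11] read 'a'  n0⇒n4
[12] read 'a'  n4⇒n5  emit P1@[11:12]
[13] read 'd'  n5⇒n1 ·f
[14] read 'd'  n1⇒n2
[15] read 'b'  n2⇒n3  emit P0@[13:15]
[16] read 'd'  n3⇒n1 ·f
[17] read 'c'  n1⇒n0 ·f
[18] read 'a'  n0⇒n4
[19] read 'a'  n4⇒n5  emit P1@[18:19]
[20] read 'd'  n5⇒n1 ·f
[21] read 'c'  n1⇒n0 ·f
[22] read 'c'  n0⇒n0
[23] read 'c'  n0⇒n0

All matches (sorted): [[3,0],[12,1],[15,0],[19,1]]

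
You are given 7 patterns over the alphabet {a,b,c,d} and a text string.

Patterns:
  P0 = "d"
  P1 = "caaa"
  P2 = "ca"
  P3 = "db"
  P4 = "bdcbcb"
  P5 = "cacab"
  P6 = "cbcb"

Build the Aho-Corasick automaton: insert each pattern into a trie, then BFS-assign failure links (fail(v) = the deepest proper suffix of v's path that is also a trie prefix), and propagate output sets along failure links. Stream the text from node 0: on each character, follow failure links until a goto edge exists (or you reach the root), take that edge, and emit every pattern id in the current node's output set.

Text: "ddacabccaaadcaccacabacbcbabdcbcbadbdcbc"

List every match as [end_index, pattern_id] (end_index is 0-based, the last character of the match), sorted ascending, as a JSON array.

Build automaton:
Trie nodes:
  0='ε' goto b→7 c→2 d→1
  1='d' goto b→6  ←P0
  2='c' goto a→3 b→16
  3='ca' goto a→4 c→13  ←P2
  4='caa' goto a→5
  5='caaa' goto ·  ←P1
  6='db' goto ·  ←P3
  7='b' goto d→8
  8='bd' goto c→9
  9='bdc' goto b→10
  10='bdcb' goto c→11
  11='bdcbc' goto b→12
  12='bdcbcb' goto ·  ←P4
  13='cac' goto a→14
  14='caca' goto b→15
  15='cacab' goto ·  ←P5
  16='cb' goto c→17
  17='cbc' goto b→18
  18='cbcb' goto ·  ←P6

BFS fail/out derivation:
  fail(1) 'd': from fail(0)=0 chase 'd': 0 ⇒ 0;  out={0}∪out(0)={0}
  fail(2) 'c': from fail(0)=0 chase 'c': 0 ⇒ 0;  out=∅∪out(0)=∅
  fail(7) 'b': from fail(0)=0 chase 'b': 0 ⇒ 0;  out=∅∪out(0)=∅
  fail(3) 'ca': from fail(2)=0 chase 'a': 0 ⇒ 0;  out={2}∪out(0)={2}
  fail(6) 'db': from fail(1)=0 chase 'b': 0 ⇒ 7;  out={3}∪out(7)={3}
  fail(8) 'bd': from fail(7)=0 chase 'd': 0 ⇒ 1;  out=∅∪out(1)={0}
  fail(16) 'cb': from fail(2)=0 chase 'b': 0 ⇒ 7;  out=∅∪out(7)=∅
  fail(4) 'caa': from fail(3)=0 chase 'a': 0 ⇒ 0;  out=∅∪out(0)=∅
  fail(9) 'bdc': from fail(8)=1 chase 'c': 1→0 ⇒ 2;  out=∅∪out(2)=∅
  fail(13) 'cac': from fail(3)=0 chase 'c': 0 ⇒ 2;  out=∅∪out(2)=∅
  fail(17) 'cbc': from fail(16)=7 chase 'c': 7→0 ⇒ 2;  out=∅∪out(2)=∅
  fail(5) 'caaa': from fail(4)=0 chase 'a': 0 ⇒ 0;  out={1}∪out(0)={1}
  fail(10) 'bdcb': from fail(9)=2 chase 'b': 2 ⇒ 16;  out=∅∪out(16)=∅
  fail(14) 'caca': from fail(13)=2 chase 'a': 2 ⇒ 3;  out=∅∪out(3)={2}
  fail(18) 'cbcb': from fail(17)=2 chase 'b': 2 ⇒ 16;  out={6}∪out(16)={6}
  fail(11) 'bdcbc': from fail(10)=16 chase 'c': 16 ⇒ 17;  out=∅∪out(17)=∅
  fail(15) 'cacab': from fail(14)=3 chase 'b': 3→0 ⇒ 7;  out={5}∪out(7)={5}
  fail(12) 'bdcbcb': from fail(11)=17 chase 'b': 17 ⇒ 18;  out={4}∪out(18)={4,6}

Scan:
[0] read 'd'  n0⇒n1  → match P0@[0:0]
[1] read 'd'  n1⇒n1 (via fail)  → match P0@[1:1]
[2] read 'a'  n1⇒n0 (via fail)
[3] read 'c'  n0⇒n2
[4] read 'a'  n2⇒n3  → match P2@[3:4]
[5] read 'b'  n3⇒n7 (via fail)
[6] read 'c'  n7⇒n2 (via fail)
[7] read 'c'  n2⇒n2 (via fail)
[8] read 'a'  n2⇒n3  → match P2@[7:8]
[9] read 'a'  n3⇒n4
[10] read 'a'  n4⇒n5  → match P1@[7:10]
[11] read 'd'  n5⇒n1 (via fail)  → match P0@[11:11]
[12] read 'c'  n1⇒n2 (via fail)
[13] read 'a'  n2⇒n3  → match P2@[12:13]
[14] read 'c'  n3⇒n13
[15] read 'c'  n13⇒n2 (via fail)
[16] read 'a'  n2⇒n3  → match P2@[15:16]
[17] read 'c'  n3⇒n13
[18] read 'a'  n13⇒n14  → match P2@[17:18]
[19] read 'b'  n14⇒n15  → match P5@[15:19]
[20] read 'a'  n15⇒n0 (via fail)
[21] read 'c'  n0⇒n2
[22] read 'b'  n2⇒n16
[23] read 'c'  n16⇒n17
[24] read 'b'  n17⇒n18  → match P6@[21:24]
[25] read 'a'  n18⇒n0 (via fail)
[26] read 'b'  n0⇒n7
[27] read 'd'  n7⇒n8  → match P0@[27:27]
[28] read 'c'  n8⇒n9
[29] read 'b'  n9⇒n10
[30] read 'c'  n10⇒n11
[31] read 'b'  n11⇒n12  → match P4@[26:31],P6@[28:31]
[32] read 'a'  n12⇒n0 (via fail)
[33] read 'd'  n0⇒n1  → match P0@[33:33]
[34] read 'b'  n1⇒n6  → match P3@[33:34]
[35] read 'd'  n6⇒n8 (via fail)  → match P0@[35:35]
[36] read 'c'  n8⇒n9
[37] read 'b'  n9⇒n10
[38] read 'c'  n10⇒n11

Matches: [[0,0],[1,0],[4,2],[8,2],[10,1],[11,0],[13,2],[16,2],[18,2],[19,5],[24,6],[27,0],[31,4],[31,6],[33,0],[34,3],[35,0]]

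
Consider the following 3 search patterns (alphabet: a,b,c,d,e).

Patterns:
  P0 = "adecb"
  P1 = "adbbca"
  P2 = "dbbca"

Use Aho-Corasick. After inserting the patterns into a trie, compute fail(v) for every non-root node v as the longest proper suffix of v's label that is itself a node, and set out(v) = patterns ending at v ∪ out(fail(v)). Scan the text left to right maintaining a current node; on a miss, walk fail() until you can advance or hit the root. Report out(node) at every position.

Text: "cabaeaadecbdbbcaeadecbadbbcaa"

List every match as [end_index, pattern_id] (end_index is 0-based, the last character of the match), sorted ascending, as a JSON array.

Construct AC machine:
Trie nodes:
  0='ε' goto a→1 d→10
  1='a' goto d→2
  2='ad' goto b→6 e→3
  3='ade' goto c→4
  4='adec' goto b→5
  5='adecb' goto ·  [P0 ends]
  6='adb' goto b→7
  7='adbb' goto c→8
  8='adbbc' goto a→9
  9='adbbca' goto ·  [P1 ends]
  10='d' goto b→11
  11='db' goto b→12
  12='dbb' goto c→13
  13='dbbc' goto a→14
  14='dbbca' goto ·  [P2 ends]

BFS fail/out derivation:
  fail(1) 'a': from fail(0)=0 chase 'a': 0 ⇒ 0;  out=∅∪out(0)=∅
  fail(10) 'd': from fail(0)=0 chase 'd': 0 ⇒ 0;  out=∅∪out(0)=∅
  fail(2) 'ad': from fail(1)=0 chase 'd': 0 ⇒ 10;  out=∅∪out(10)=∅
  fail(11) 'db': from fail(10)=0 chase 'b': 0 ⇒ 0;  out=∅∪out(0)=∅
  fail(3) 'ade': from fail(2)=10 chase 'e': 10→0 ⇒ 0;  out=∅∪out(0)=∅
  fail(6) 'adb': from fail(2)=10 chase 'b': 10 ⇒ 11;  out=∅∪out(11)=∅
  fail(12) 'dbb': from fail(11)=0 chase 'b': 0 ⇒ 0;  out=∅∪out(0)=∅
  fail(4) 'adec': from fail(3)=0 chase 'c': 0 ⇒ 0;  out=∅∪out(0)=∅
  fail(7) 'adbb': from fail(6)=11 chase 'b': 11 ⇒ 12;  out=∅∪out(12)=∅
  fail(13) 'dbbc': from fail(12)=0 chase 'c': 0 ⇒ 0;  out=∅∪out(0)=∅
  fail(5) 'adecb': from fail(4)=0 chase 'b': 0 ⇒ 0;  out={0}∪out(0)={0}
  fail(8) 'adbbc': from fail(7)=12 chase 'c': 12 ⇒ 13;  out=∅∪out(13)=∅
  fail(14) 'dbbca': from fail(13)=0 chase 'a': 0 ⇒ 1;  out={2}∪out(1)={2}
  fail(9) 'adbbca': from fail(8)=13 chase 'a': 13 ⇒ 14;  out={1}∪out(14)={1,2}

Scan:
[0] read 'c'  n0⇒n0
[1] read 'a'  n0⇒n1
[2] read 'b'  n1⇒n0 (fail-walked)
[3] read 'a'  n0⇒n1
[4] read 'e'  n1⇒n0 (fail-walked)
[5] read 'a'  n0⇒n1
[6] read 'a'  n1⇒n1 (fail-walked)
[7] read 'd'  n1⇒n2
[8] read 'e'  n2⇒n3
[9] read 'c'  n3⇒n4
[10] read 'b'  n4⇒n5  → match P0@[6:10]
[11] read 'd'  n5⇒n10 (fail-walked)
[12] read 'b'  n10⇒n11
[13] read 'b'  n11⇒n12
[14] read 'c'  n12⇒n13
[15] read 'a'  n13⇒n14  → match P2@[11:15]
[16] read 'e'  n14⇒n0 (fail-walked)
[17] read 'a'  n0⇒n1
[18] read 'd'  n1⇒n2
[19] read 'e'  n2⇒n3
[20] read 'c'  n3⇒n4
[21] read 'b'  n4⇒n5  → match P0@[17:21]
[22] read 'a'  n5⇒n1 (fail-walked)
[23] read 'd'  n1⇒n2
[24] read 'b'  n2⇒n6
[25] read 'b'  n6⇒n7
[26] read 'c'  n7⇒n8
[27] read 'a'  n8⇒n9  → match P1@[22:27],P2@[23:27]
[28] read 'a'  n9⇒n1 (fail-walked)

All matches (sorted): [[10,0],[15,2],[21,0],[27,1],[27,2]]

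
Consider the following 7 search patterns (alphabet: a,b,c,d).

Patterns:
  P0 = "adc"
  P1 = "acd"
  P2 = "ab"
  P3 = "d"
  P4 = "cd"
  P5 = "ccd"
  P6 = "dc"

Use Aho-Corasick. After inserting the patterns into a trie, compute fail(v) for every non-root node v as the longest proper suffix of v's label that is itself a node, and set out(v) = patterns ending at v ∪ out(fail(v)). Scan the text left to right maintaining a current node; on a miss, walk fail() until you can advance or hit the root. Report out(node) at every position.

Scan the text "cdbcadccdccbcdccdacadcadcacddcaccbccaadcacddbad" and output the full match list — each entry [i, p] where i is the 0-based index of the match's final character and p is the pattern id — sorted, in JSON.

Build:
Trie (insert patterns):
  0='ε' goto a→1 c→8 d→7
  1='a' goto b→6 c→4 d→2
  2='ad' goto c→3
  3='adc' goto ·  ←P0
  4='ac' goto d→5
  5='acd' goto ·  ←P1
  6='ab' goto ·  ←P2
  7='d' goto c→12  ←P3
  8='c' goto c→10 d→9
  9='cd' goto ·  ←P4
  10='cc' goto d→11
  11='ccd' goto ·  ←P5
  12='dc' goto ·  ←P6

Failure links (BFS by depth):
  fail(1) 'a': from fail(0)=0 chase 'a': 0 ⇒ 0;  out=∅∪out(0)=∅
  fail(7) 'd': from fail(0)=0 chase 'd': 0 ⇒ 0;  out={3}∪out(0)={3}
  fail(8) 'c': from fail(0)=0 chase 'c': 0 ⇒ 0;  out=∅∪out(0)=∅
  fail(2) 'ad': from fail(1)=0 chase 'd': 0 ⇒ 7;  out=∅∪out(7)={3}
  fail(4) 'ac': from fail(1)=0 chase 'c': 0 ⇒ 8;  out=∅∪out(8)=∅
  fail(6) 'ab': from fail(1)=0 chase 'b': 0 ⇒ 0;  out={2}∪out(0)={2}
  fail(9) 'cd': from fail(8)=0 chase 'd': 0 ⇒ 7;  out={4}∪out(7)={3,4}
  fail(10) 'cc': from fail(8)=0 chase 'c': 0 ⇒ 8;  out=∅∪out(8)=∅
  fail(12) 'dc': from fail(7)=0 chase 'c': 0 ⇒ 8;  out={6}∪out(8)={6}
  fail(3) 'adc': from fail(2)=7 chase 'c': 7 ⇒ 12;  out={0}∪out(12)={0,6}
  fail(5) 'acd': from fail(4)=8 chase 'd': 8 ⇒ 9;  out={1}∪out(9)={1,3,4}
  fail(11) 'ccd': from fail(10)=8 chase 'd': 8 ⇒ 9;  out={5}∪out(9)={3,4,5}

Run:
i=0 'c': node 0→8
i=1 'd': node 8→9  ** P3@[1:1],P4@[0:1]
i=2 'b': node 9→0 ·f
i=3 'c': node 0→8
i=4 'a': node 8→1 ·f
i=5 'd': node 1→2  ** P3@[5:5]
i=6 'c': node 2→3  ** P0@[4:6],P6@[5:6]
i=7 'c': node 3→10 ·f
i=8 'd': node 10→11  ** P3@[8:8],P4@[7:8],P5@[6:8]
i=9 'c': node 11→12 ·f  ** P6@[8:9]
i=10 'c': node 12→10 ·f
i=11 'b': node 10→0 ·f
i=12 'c': node 0→8
i=13 'd': node 8→9  ** P3@[13:13],P4@[12:13]
i=14 'c': node 9→12 ·f  ** P6@[13:14]
i=15 'c': node 12→10 ·f
i=16 'd': node 10→11  ** P3@[16:16],P4@[15:16],P5@[14:16]
i=17 'a': node 11→1 ·f
i=18 'c': node 1→4
i=19 'a': node 4→1 ·f
i=20 'd': node 1→2  ** P3@[20:20]
i=21 'c': node 2→3  ** P0@[19:21],P6@[20:21]
i=22 'a': node 3→1 ·f
i=23 'd': node 1→2  ** P3@[23:23]
i=24 'c': node 2→3  ** P0@[22:24],P6@[23:24]
i=25 'a': node 3→1 ·f
i=26 'c': node 1→4
i=27 'd': node 4→5  ** P1@[25:27],P3@[27:27],P4@[26:27]
i=28 'd': node 5→7 ·f  ** P3@[28:28]
i=29 'c': node 7→12  ** P6@[28:29]
i=30 'a': node 12→1 ·f
i=31 'c': node 1→4
i=32 'c': node 4→10 ·f
i=33 'b': node 10→0 ·f
i=34 'c': node 0→8
i=35 'c': node 8→10
i=36 'a': node 10→1 ·f
i=37 'a': node 1→1 ·f
i=38 'd': node 1→2  ** P3@[38:38]
i=39 'c': node 2→3  ** P0@[37:39],P6@[38:39]
i=40 'a': node 3→1 ·f
i=41 'c': node 1→4
i=42 'd': node 4→5  ** P1@[40:42],P3@[42:42],P4@[41:42]
i=43 'd': node 5→7 ·f  ** P3@[43:43]
i=44 'b': node 7→0 ·f
i=45 'a': node 0→1
i=46 'd': node 1→2  ** P3@[46:46]

Matches: [[1,3],[1,4],[5,3],[6,0],[6,6],[8,3],[8,4],[8,5],[9,6],[13,3],[13,4],[14,6],[16,3],[16,4],[16,5],[20,3],[21,0],[21,6],[23,3],[24,0],[24,6],[27,1],[27,3],[27,4],[28,3],[29,6],[38,3],[39,0],[39,6],[42,1],[42,3],[42,4],[43,3],[46,3]]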